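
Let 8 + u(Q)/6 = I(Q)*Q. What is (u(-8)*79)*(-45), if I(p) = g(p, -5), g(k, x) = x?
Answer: -682560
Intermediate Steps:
I(p) = -5
u(Q) = -48 - 30*Q (u(Q) = -48 + 6*(-5*Q) = -48 - 30*Q)
(u(-8)*79)*(-45) = ((-48 - 30*(-8))*79)*(-45) = ((-48 + 240)*79)*(-45) = (192*79)*(-45) = 15168*(-45) = -682560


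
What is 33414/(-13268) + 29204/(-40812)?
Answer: -218896355/67686702 ≈ -3.2340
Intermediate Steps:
33414/(-13268) + 29204/(-40812) = 33414*(-1/13268) + 29204*(-1/40812) = -16707/6634 - 7301/10203 = -218896355/67686702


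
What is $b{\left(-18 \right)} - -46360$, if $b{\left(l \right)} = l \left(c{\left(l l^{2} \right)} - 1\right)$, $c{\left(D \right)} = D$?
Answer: $151354$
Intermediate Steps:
$b{\left(l \right)} = l \left(-1 + l^{3}\right)$ ($b{\left(l \right)} = l \left(l l^{2} - 1\right) = l \left(l^{3} - 1\right) = l \left(-1 + l^{3}\right)$)
$b{\left(-18 \right)} - -46360 = \left(\left(-18\right)^{4} - -18\right) - -46360 = \left(104976 + 18\right) + 46360 = 104994 + 46360 = 151354$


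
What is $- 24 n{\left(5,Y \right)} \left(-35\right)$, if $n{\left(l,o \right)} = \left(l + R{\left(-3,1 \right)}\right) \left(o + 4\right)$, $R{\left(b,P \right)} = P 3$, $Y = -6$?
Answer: $-13440$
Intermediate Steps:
$R{\left(b,P \right)} = 3 P$
$n{\left(l,o \right)} = \left(3 + l\right) \left(4 + o\right)$ ($n{\left(l,o \right)} = \left(l + 3 \cdot 1\right) \left(o + 4\right) = \left(l + 3\right) \left(4 + o\right) = \left(3 + l\right) \left(4 + o\right)$)
$- 24 n{\left(5,Y \right)} \left(-35\right) = - 24 \left(12 + 3 \left(-6\right) + 4 \cdot 5 + 5 \left(-6\right)\right) \left(-35\right) = - 24 \left(12 - 18 + 20 - 30\right) \left(-35\right) = \left(-24\right) \left(-16\right) \left(-35\right) = 384 \left(-35\right) = -13440$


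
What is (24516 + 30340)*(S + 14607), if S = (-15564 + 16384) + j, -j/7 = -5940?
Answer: 3127175992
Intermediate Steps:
j = 41580 (j = -7*(-5940) = 41580)
S = 42400 (S = (-15564 + 16384) + 41580 = 820 + 41580 = 42400)
(24516 + 30340)*(S + 14607) = (24516 + 30340)*(42400 + 14607) = 54856*57007 = 3127175992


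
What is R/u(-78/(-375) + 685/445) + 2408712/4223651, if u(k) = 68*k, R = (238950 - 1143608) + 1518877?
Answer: 28864178426729749/5583041521652 ≈ 5170.0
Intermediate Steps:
R = 614219 (R = -904658 + 1518877 = 614219)
R/u(-78/(-375) + 685/445) + 2408712/4223651 = 614219/((68*(-78/(-375) + 685/445))) + 2408712/4223651 = 614219/((68*(-78*(-1/375) + 685*(1/445)))) + 2408712*(1/4223651) = 614219/((68*(26/125 + 137/89))) + 2408712/4223651 = 614219/((68*(19439/11125))) + 2408712/4223651 = 614219/(1321852/11125) + 2408712/4223651 = 614219*(11125/1321852) + 2408712/4223651 = 6833186375/1321852 + 2408712/4223651 = 28864178426729749/5583041521652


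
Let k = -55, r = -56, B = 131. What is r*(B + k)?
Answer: -4256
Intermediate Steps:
r*(B + k) = -56*(131 - 55) = -56*76 = -4256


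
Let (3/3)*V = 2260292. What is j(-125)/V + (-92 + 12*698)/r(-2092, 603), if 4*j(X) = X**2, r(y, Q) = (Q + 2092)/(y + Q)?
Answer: -111521644065793/24365947760 ≈ -4576.9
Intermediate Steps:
r(y, Q) = (2092 + Q)/(Q + y)
V = 2260292
j(X) = X**2/4
j(-125)/V + (-92 + 12*698)/r(-2092, 603) = ((1/4)*(-125)**2)/2260292 + (-92 + 12*698)/(((2092 + 603)/(603 - 2092))) = ((1/4)*15625)*(1/2260292) + (-92 + 8376)/((2695/(-1489))) = (15625/4)*(1/2260292) + 8284/((-1/1489*2695)) = 15625/9041168 + 8284/(-2695/1489) = 15625/9041168 + 8284*(-1489/2695) = 15625/9041168 - 12334876/2695 = -111521644065793/24365947760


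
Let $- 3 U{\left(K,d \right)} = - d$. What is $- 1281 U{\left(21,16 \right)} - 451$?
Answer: $-7283$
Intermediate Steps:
$U{\left(K,d \right)} = \frac{d}{3}$ ($U{\left(K,d \right)} = - \frac{\left(-1\right) d}{3} = \frac{d}{3}$)
$- 1281 U{\left(21,16 \right)} - 451 = - 1281 \cdot \frac{1}{3} \cdot 16 - 451 = \left(-1281\right) \frac{16}{3} - 451 = -6832 - 451 = -7283$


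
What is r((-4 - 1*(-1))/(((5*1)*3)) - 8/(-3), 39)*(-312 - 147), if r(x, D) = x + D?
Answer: -95166/5 ≈ -19033.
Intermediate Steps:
r(x, D) = D + x
r((-4 - 1*(-1))/(((5*1)*3)) - 8/(-3), 39)*(-312 - 147) = (39 + ((-4 - 1*(-1))/(((5*1)*3)) - 8/(-3)))*(-312 - 147) = (39 + ((-4 + 1)/((5*3)) - 8*(-⅓)))*(-459) = (39 + (-3/15 + 8/3))*(-459) = (39 + (-3*1/15 + 8/3))*(-459) = (39 + (-⅕ + 8/3))*(-459) = (39 + 37/15)*(-459) = (622/15)*(-459) = -95166/5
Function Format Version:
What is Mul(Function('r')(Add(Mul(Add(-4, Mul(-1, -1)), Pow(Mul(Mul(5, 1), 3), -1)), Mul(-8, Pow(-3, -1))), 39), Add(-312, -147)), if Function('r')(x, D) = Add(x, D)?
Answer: Rational(-95166, 5) ≈ -19033.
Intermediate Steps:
Function('r')(x, D) = Add(D, x)
Mul(Function('r')(Add(Mul(Add(-4, Mul(-1, -1)), Pow(Mul(Mul(5, 1), 3), -1)), Mul(-8, Pow(-3, -1))), 39), Add(-312, -147)) = Mul(Add(39, Add(Mul(Add(-4, Mul(-1, -1)), Pow(Mul(Mul(5, 1), 3), -1)), Mul(-8, Pow(-3, -1)))), Add(-312, -147)) = Mul(Add(39, Add(Mul(Add(-4, 1), Pow(Mul(5, 3), -1)), Mul(-8, Rational(-1, 3)))), -459) = Mul(Add(39, Add(Mul(-3, Pow(15, -1)), Rational(8, 3))), -459) = Mul(Add(39, Add(Mul(-3, Rational(1, 15)), Rational(8, 3))), -459) = Mul(Add(39, Add(Rational(-1, 5), Rational(8, 3))), -459) = Mul(Add(39, Rational(37, 15)), -459) = Mul(Rational(622, 15), -459) = Rational(-95166, 5)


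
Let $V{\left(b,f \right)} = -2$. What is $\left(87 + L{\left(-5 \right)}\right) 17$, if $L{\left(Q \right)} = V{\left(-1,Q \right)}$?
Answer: $1445$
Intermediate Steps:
$L{\left(Q \right)} = -2$
$\left(87 + L{\left(-5 \right)}\right) 17 = \left(87 - 2\right) 17 = 85 \cdot 17 = 1445$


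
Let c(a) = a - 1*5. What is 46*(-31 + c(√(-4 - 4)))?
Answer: -1656 + 92*I*√2 ≈ -1656.0 + 130.11*I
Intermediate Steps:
c(a) = -5 + a (c(a) = a - 5 = -5 + a)
46*(-31 + c(√(-4 - 4))) = 46*(-31 + (-5 + √(-4 - 4))) = 46*(-31 + (-5 + √(-8))) = 46*(-31 + (-5 + 2*I*√2)) = 46*(-36 + 2*I*√2) = -1656 + 92*I*√2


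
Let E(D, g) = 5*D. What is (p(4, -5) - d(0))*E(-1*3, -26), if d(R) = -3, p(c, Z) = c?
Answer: -105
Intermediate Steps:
(p(4, -5) - d(0))*E(-1*3, -26) = (4 - 1*(-3))*(5*(-1*3)) = (4 + 3)*(5*(-3)) = 7*(-15) = -105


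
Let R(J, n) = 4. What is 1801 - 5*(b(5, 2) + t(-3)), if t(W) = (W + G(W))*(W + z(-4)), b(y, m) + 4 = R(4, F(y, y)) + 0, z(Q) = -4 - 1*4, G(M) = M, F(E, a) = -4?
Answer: 1471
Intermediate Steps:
z(Q) = -8 (z(Q) = -4 - 4 = -8)
b(y, m) = 0 (b(y, m) = -4 + (4 + 0) = -4 + 4 = 0)
t(W) = 2*W*(-8 + W) (t(W) = (W + W)*(W - 8) = (2*W)*(-8 + W) = 2*W*(-8 + W))
1801 - 5*(b(5, 2) + t(-3)) = 1801 - 5*(0 + 2*(-3)*(-8 - 3)) = 1801 - 5*(0 + 2*(-3)*(-11)) = 1801 - 5*(0 + 66) = 1801 - 5*66 = 1801 - 330 = 1471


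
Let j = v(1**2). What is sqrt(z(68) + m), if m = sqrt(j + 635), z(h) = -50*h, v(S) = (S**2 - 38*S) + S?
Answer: sqrt(-3400 + sqrt(599)) ≈ 58.099*I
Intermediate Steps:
v(S) = S**2 - 37*S
j = -36 (j = 1**2*(-37 + 1**2) = 1*(-37 + 1) = 1*(-36) = -36)
m = sqrt(599) (m = sqrt(-36 + 635) = sqrt(599) ≈ 24.474)
sqrt(z(68) + m) = sqrt(-50*68 + sqrt(599)) = sqrt(-3400 + sqrt(599))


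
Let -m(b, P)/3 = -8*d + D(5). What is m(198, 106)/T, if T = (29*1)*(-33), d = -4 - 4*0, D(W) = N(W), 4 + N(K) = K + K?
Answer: 38/319 ≈ 0.11912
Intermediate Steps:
N(K) = -4 + 2*K (N(K) = -4 + (K + K) = -4 + 2*K)
D(W) = -4 + 2*W
d = -4 (d = -4 + 0 = -4)
m(b, P) = -114 (m(b, P) = -3*(-8*(-4) + (-4 + 2*5)) = -3*(32 + (-4 + 10)) = -3*(32 + 6) = -3*38 = -114)
T = -957 (T = 29*(-33) = -957)
m(198, 106)/T = -114/(-957) = -114*(-1/957) = 38/319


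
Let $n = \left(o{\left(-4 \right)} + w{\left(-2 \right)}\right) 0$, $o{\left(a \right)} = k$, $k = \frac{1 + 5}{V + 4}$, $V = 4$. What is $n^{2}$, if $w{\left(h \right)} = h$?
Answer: $0$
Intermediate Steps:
$k = \frac{3}{4}$ ($k = \frac{1 + 5}{4 + 4} = \frac{6}{8} = 6 \cdot \frac{1}{8} = \frac{3}{4} \approx 0.75$)
$o{\left(a \right)} = \frac{3}{4}$
$n = 0$ ($n = \left(\frac{3}{4} - 2\right) 0 = \left(- \frac{5}{4}\right) 0 = 0$)
$n^{2} = 0^{2} = 0$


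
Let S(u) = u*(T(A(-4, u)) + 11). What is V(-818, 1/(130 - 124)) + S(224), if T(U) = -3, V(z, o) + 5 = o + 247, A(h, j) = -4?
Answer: 12205/6 ≈ 2034.2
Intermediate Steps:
V(z, o) = 242 + o (V(z, o) = -5 + (o + 247) = -5 + (247 + o) = 242 + o)
S(u) = 8*u (S(u) = u*(-3 + 11) = u*8 = 8*u)
V(-818, 1/(130 - 124)) + S(224) = (242 + 1/(130 - 124)) + 8*224 = (242 + 1/6) + 1792 = (242 + ⅙) + 1792 = 1453/6 + 1792 = 12205/6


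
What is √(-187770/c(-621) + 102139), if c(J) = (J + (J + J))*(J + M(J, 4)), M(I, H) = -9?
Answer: √1930057295754/4347 ≈ 319.59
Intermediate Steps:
c(J) = 3*J*(-9 + J) (c(J) = (J + (J + J))*(J - 9) = (J + 2*J)*(-9 + J) = (3*J)*(-9 + J) = 3*J*(-9 + J))
√(-187770/c(-621) + 102139) = √(-187770*(-1/(1863*(-9 - 621))) + 102139) = √(-187770/(3*(-621)*(-630)) + 102139) = √(-187770/1173690 + 102139) = √(-187770*1/1173690 + 102139) = √(-6259/39123 + 102139) = √(3995977838/39123) = √1930057295754/4347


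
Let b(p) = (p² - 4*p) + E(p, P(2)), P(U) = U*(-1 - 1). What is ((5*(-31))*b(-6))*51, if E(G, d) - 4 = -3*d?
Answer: -600780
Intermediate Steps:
P(U) = -2*U (P(U) = U*(-2) = -2*U)
E(G, d) = 4 - 3*d
b(p) = 16 + p² - 4*p (b(p) = (p² - 4*p) + (4 - (-6)*2) = (p² - 4*p) + (4 - 3*(-4)) = (p² - 4*p) + (4 + 12) = (p² - 4*p) + 16 = 16 + p² - 4*p)
((5*(-31))*b(-6))*51 = ((5*(-31))*(16 + (-6)² - 4*(-6)))*51 = -155*(16 + 36 + 24)*51 = -155*76*51 = -11780*51 = -600780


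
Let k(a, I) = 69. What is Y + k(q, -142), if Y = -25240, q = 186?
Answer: -25171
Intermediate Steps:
Y + k(q, -142) = -25240 + 69 = -25171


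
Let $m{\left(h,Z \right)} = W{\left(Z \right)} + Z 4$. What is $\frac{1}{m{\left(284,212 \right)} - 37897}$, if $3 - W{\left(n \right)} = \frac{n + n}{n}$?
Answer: $- \frac{1}{37048} \approx -2.6992 \cdot 10^{-5}$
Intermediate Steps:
$W{\left(n \right)} = 1$ ($W{\left(n \right)} = 3 - \frac{n + n}{n} = 3 - \frac{2 n}{n} = 3 - 2 = 1$)
$m{\left(h,Z \right)} = 1 + 4 Z$ ($m{\left(h,Z \right)} = 1 + Z 4 = 1 + 4 Z$)
$\frac{1}{m{\left(284,212 \right)} - 37897} = \frac{1}{\left(1 + 4 \cdot 212\right) - 37897} = \frac{1}{\left(1 + 848\right) - 37897} = \frac{1}{849 - 37897} = \frac{1}{-37048} = - \frac{1}{37048}$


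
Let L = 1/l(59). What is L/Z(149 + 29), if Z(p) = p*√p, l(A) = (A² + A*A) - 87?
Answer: √178/217827500 ≈ 6.1249e-8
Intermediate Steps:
l(A) = -87 + 2*A² (l(A) = (A² + A²) - 87 = 2*A² - 87 = -87 + 2*A²)
L = 1/6875 (L = 1/(-87 + 2*59²) = 1/(-87 + 2*3481) = 1/(-87 + 6962) = 1/6875 ≈ 0.00014545)
Z(p) = p^(3/2)
L/Z(149 + 29) = 1/(6875*((149 + 29)^(3/2))) = 1/(6875*(178^(3/2))) = 1/(6875*((178*√178))) = (√178/31684)/6875 = √178/217827500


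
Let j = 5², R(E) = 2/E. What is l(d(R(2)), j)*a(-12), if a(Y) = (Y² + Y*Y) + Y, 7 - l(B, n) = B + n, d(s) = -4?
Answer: -3864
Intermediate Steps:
j = 25
l(B, n) = 7 - B - n (l(B, n) = 7 - (B + n) = 7 + (-B - n) = 7 - B - n)
a(Y) = Y + 2*Y² (a(Y) = (Y² + Y²) + Y = 2*Y² + Y = Y + 2*Y²)
l(d(R(2)), j)*a(-12) = (7 - 1*(-4) - 1*25)*(-12*(1 + 2*(-12))) = (7 + 4 - 25)*(-12*(1 - 24)) = -(-168)*(-23) = -14*276 = -3864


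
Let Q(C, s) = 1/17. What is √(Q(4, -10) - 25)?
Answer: 2*I*√1802/17 ≈ 4.9941*I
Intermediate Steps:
Q(C, s) = 1/17
√(Q(4, -10) - 25) = √(1/17 - 25) = √(-424/17) = 2*I*√1802/17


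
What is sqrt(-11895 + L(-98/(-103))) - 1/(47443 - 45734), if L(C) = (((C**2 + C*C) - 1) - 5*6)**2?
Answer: -1/1709 + I*sqrt(1242896601254)/10609 ≈ -0.00058514 + 105.09*I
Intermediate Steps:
L(C) = (-31 + 2*C**2)**2 (L(C) = (((C**2 + C**2) - 1) - 30)**2 = ((2*C**2 - 1) - 30)**2 = ((-1 + 2*C**2) - 30)**2 = (-31 + 2*C**2)**2)
sqrt(-11895 + L(-98/(-103))) - 1/(47443 - 45734) = sqrt(-11895 + (-31 + 2*(-98/(-103))**2)**2) - 1/(47443 - 45734) = sqrt(-11895 + (-31 + 2*(-98*(-1/103))**2)**2) - 1/1709 = sqrt(-11895 + (-31 + 2*(98/103)**2)**2) - 1*1/1709 = sqrt(-11895 + (-31 + 2*(9604/10609))**2) - 1/1709 = sqrt(-11895 + (-31 + 19208/10609)**2) - 1/1709 = sqrt(-11895 + (-309671/10609)**2) - 1/1709 = sqrt(-11895 + 95896128241/112550881) - 1/1709 = sqrt(-1242896601254/112550881) - 1/1709 = I*sqrt(1242896601254)/10609 - 1/1709 = -1/1709 + I*sqrt(1242896601254)/10609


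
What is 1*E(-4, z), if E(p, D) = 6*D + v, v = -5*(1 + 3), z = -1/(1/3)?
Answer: -38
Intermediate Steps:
z = -3 (z = -1/1/3 = -1*3 = -3)
v = -20 (v = -5*4 = -20)
E(p, D) = -20 + 6*D (E(p, D) = 6*D - 20 = -20 + 6*D)
1*E(-4, z) = 1*(-20 + 6*(-3)) = 1*(-20 - 18) = 1*(-38) = -38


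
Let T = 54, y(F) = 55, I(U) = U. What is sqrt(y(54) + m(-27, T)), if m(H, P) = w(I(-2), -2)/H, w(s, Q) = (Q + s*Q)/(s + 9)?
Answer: sqrt(218253)/63 ≈ 7.4155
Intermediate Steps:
w(s, Q) = (Q + Q*s)/(9 + s)
m(H, P) = 2/(7*H) (m(H, P) = (-2*(1 - 2)/(9 - 2))/H = (-2*(-1)/7)/H = (-2*1/7*(-1))/H = 2/(7*H))
sqrt(y(54) + m(-27, T)) = sqrt(55 + (2/7)/(-27)) = sqrt(55 + (2/7)*(-1/27)) = sqrt(55 - 2/189) = sqrt(10393/189) = sqrt(218253)/63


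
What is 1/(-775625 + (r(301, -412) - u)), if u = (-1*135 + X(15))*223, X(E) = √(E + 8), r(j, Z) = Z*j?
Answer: -869532/756084755257 + 223*√23/756084755257 ≈ -1.1486e-6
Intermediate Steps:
X(E) = √(8 + E)
u = -30105 + 223*√23 (u = (-1*135 + √(8 + 15))*223 = (-135 + √23)*223 = -30105 + 223*√23 ≈ -29036.)
1/(-775625 + (r(301, -412) - u)) = 1/(-775625 + (-412*301 - (-30105 + 223*√23))) = 1/(-775625 + (-124012 + (30105 - 223*√23))) = 1/(-775625 + (-93907 - 223*√23)) = 1/(-869532 - 223*√23)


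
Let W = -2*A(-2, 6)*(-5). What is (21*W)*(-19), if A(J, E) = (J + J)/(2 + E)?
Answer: 1995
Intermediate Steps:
A(J, E) = 2*J/(2 + E) (A(J, E) = (2*J)/(2 + E) = 2*J/(2 + E))
W = -5 (W = -4*(-2)/(2 + 6)*(-5) = -4*(-2)/8*(-5) = -2*(-½)*(-5) = 1*(-5) = -5)
(21*W)*(-19) = (21*(-5))*(-19) = -105*(-19) = 1995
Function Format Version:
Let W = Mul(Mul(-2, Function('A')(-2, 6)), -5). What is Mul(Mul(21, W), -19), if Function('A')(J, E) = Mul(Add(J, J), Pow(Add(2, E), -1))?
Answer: 1995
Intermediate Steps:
Function('A')(J, E) = Mul(2, J, Pow(Add(2, E), -1)) (Function('A')(J, E) = Mul(Mul(2, J), Pow(Add(2, E), -1)) = Mul(2, J, Pow(Add(2, E), -1)))
W = -5 (W = Mul(Mul(-2, Mul(2, -2, Pow(Add(2, 6), -1))), -5) = Mul(Mul(-2, Mul(2, -2, Pow(8, -1))), -5) = Mul(Mul(-2, Mul(2, -2, Rational(1, 8))), -5) = Mul(Mul(-2, Rational(-1, 2)), -5) = Mul(1, -5) = -5)
Mul(Mul(21, W), -19) = Mul(Mul(21, -5), -19) = Mul(-105, -19) = 1995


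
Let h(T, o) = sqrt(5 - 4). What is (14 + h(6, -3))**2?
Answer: 225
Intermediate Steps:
h(T, o) = 1 (h(T, o) = sqrt(1) = 1)
(14 + h(6, -3))**2 = (14 + 1)**2 = 15**2 = 225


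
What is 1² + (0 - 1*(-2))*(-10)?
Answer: -19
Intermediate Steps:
1² + (0 - 1*(-2))*(-10) = 1 + (0 + 2)*(-10) = 1 + 2*(-10) = 1 - 20 = -19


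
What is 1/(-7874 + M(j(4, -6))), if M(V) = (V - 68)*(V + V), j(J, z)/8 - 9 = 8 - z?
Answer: 1/34814 ≈ 2.8724e-5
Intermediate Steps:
j(J, z) = 136 - 8*z (j(J, z) = 72 + 8*(8 - z) = 72 + (64 - 8*z) = 136 - 8*z)
M(V) = 2*V*(-68 + V) (M(V) = (-68 + V)*(2*V) = 2*V*(-68 + V))
1/(-7874 + M(j(4, -6))) = 1/(-7874 + 2*(136 - 8*(-6))*(-68 + (136 - 8*(-6)))) = 1/(-7874 + 2*(136 + 48)*(-68 + (136 + 48))) = 1/(-7874 + 2*184*(-68 + 184)) = 1/(-7874 + 2*184*116) = 1/(-7874 + 42688) = 1/34814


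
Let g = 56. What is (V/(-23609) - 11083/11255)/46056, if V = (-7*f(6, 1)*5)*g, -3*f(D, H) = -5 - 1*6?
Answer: -542317841/36713903551560 ≈ -1.4771e-5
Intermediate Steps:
f(D, H) = 11/3 (f(D, H) = -(-5 - 1*6)/3 = -(-5 - 6)/3 = -1/3*(-11) = 11/3)
V = -21560/3 (V = (-7*11/3*5)*56 = -77/3*5*56 = -385/3*56 = -21560/3 ≈ -7186.7)
(V/(-23609) - 11083/11255)/46056 = (-21560/3/(-23609) - 11083/11255)/46056 = (-21560/3*(-1/23609) - 11083*1/11255)*(1/46056) = (21560/70827 - 11083/11255)*(1/46056) = -542317841/797157885*1/46056 = -542317841/36713903551560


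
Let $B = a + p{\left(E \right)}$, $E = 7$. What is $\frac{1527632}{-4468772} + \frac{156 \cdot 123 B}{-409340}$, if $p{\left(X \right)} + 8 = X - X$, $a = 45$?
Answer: $- \frac{237372023557}{114327945655} \approx -2.0762$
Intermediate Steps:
$p{\left(X \right)} = -8$ ($p{\left(X \right)} = -8 + \left(X - X\right) = -8 + 0 = -8$)
$B = 37$ ($B = 45 - 8 = 37$)
$\frac{1527632}{-4468772} + \frac{156 \cdot 123 B}{-409340} = \frac{1527632}{-4468772} + \frac{156 \cdot 123 \cdot 37}{-409340} = 1527632 \left(- \frac{1}{4468772}\right) + 19188 \cdot 37 \left(- \frac{1}{409340}\right) = - \frac{381908}{1117193} + 709956 \left(- \frac{1}{409340}\right) = - \frac{381908}{1117193} - \frac{177489}{102335} = - \frac{237372023557}{114327945655}$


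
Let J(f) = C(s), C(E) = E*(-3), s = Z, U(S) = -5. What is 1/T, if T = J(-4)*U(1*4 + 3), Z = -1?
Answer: -1/15 ≈ -0.066667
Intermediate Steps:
s = -1
C(E) = -3*E
J(f) = 3 (J(f) = -3*(-1) = 3)
T = -15 (T = 3*(-5) = -15)
1/T = 1/(-15) = -1/15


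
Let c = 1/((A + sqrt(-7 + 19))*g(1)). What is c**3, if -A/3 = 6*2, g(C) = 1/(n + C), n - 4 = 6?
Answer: -147741/4900172 - 432575*sqrt(3)/88203096 ≈ -0.038645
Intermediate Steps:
n = 10 (n = 4 + 6 = 10)
g(C) = 1/(10 + C)
A = -36 (A = -18*2 = -3*12 = -36)
c = 11/(-36 + 2*sqrt(3)) (c = 1/((-36 + sqrt(-7 + 19))*(1/(10 + 1))) = 1/((-36 + sqrt(12))*(1/11)) = 1/((-36 + 2*sqrt(3))*(1/11)) = 11/(-36 + 2*sqrt(3)) ≈ -0.33809)
c**3 = (-33/107 - 11*sqrt(3)/642)**3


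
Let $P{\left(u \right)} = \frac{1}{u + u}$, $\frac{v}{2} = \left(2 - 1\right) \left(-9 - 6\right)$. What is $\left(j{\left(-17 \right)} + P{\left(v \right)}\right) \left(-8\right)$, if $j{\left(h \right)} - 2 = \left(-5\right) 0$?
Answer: $- \frac{238}{15} \approx -15.867$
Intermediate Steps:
$v = -30$ ($v = 2 \left(2 - 1\right) \left(-9 - 6\right) = 2 \cdot 1 \left(-15\right) = 2 \left(-15\right) = -30$)
$j{\left(h \right)} = 2$ ($j{\left(h \right)} = 2 - 0 = 2 + 0 = 2$)
$P{\left(u \right)} = \frac{1}{2 u}$
$\left(j{\left(-17 \right)} + P{\left(v \right)}\right) \left(-8\right) = \left(2 + \frac{1}{2 \left(-30\right)}\right) \left(-8\right) = \left(2 + \frac{1}{2} \left(- \frac{1}{30}\right)\right) \left(-8\right) = \left(2 - \frac{1}{60}\right) \left(-8\right) = \frac{119}{60} \left(-8\right) = - \frac{238}{15}$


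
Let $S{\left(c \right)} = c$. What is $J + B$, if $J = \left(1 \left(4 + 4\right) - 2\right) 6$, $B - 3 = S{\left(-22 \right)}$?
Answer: $17$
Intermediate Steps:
$B = -19$ ($B = 3 - 22 = -19$)
$J = 36$ ($J = \left(1 \cdot 8 - 2\right) 6 = \left(8 - 2\right) 6 = 6 \cdot 6 = 36$)
$J + B = 36 - 19 = 17$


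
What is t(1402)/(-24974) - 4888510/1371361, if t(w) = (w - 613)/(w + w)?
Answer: -342329241070789/96032428397656 ≈ -3.5647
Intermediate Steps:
t(w) = (-613 + w)/(2*w) (t(w) = (-613 + w)/((2*w)) = (-613 + w)*(1/(2*w)) = (-613 + w)/(2*w))
t(1402)/(-24974) - 4888510/1371361 = ((½)*(-613 + 1402)/1402)/(-24974) - 4888510/1371361 = ((½)*(1/1402)*789)*(-1/24974) - 4888510*1/1371361 = (789/2804)*(-1/24974) - 4888510/1371361 = -789/70027096 - 4888510/1371361 = -342329241070789/96032428397656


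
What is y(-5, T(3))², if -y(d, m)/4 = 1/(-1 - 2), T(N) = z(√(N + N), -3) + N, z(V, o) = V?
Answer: 16/9 ≈ 1.7778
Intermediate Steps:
T(N) = N + √2*√N (T(N) = √(N + N) + N = √(2*N) + N = √2*√N + N = N + √2*√N)
y(d, m) = 4/3 (y(d, m) = -4/(-1 - 2) = -4/(-3) = -4*(-⅓) = 4/3)
y(-5, T(3))² = (4/3)² = 16/9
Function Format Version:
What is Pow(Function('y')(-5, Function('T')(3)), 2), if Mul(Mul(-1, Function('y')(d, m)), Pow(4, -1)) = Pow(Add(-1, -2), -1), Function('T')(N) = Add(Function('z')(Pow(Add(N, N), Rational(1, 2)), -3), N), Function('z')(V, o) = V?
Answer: Rational(16, 9) ≈ 1.7778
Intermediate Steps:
Function('T')(N) = Add(N, Mul(Pow(2, Rational(1, 2)), Pow(N, Rational(1, 2)))) (Function('T')(N) = Add(Pow(Add(N, N), Rational(1, 2)), N) = Add(Pow(Mul(2, N), Rational(1, 2)), N) = Add(Mul(Pow(2, Rational(1, 2)), Pow(N, Rational(1, 2))), N) = Add(N, Mul(Pow(2, Rational(1, 2)), Pow(N, Rational(1, 2)))))
Function('y')(d, m) = Rational(4, 3) (Function('y')(d, m) = Mul(-4, Pow(Add(-1, -2), -1)) = Mul(-4, Pow(-3, -1)) = Mul(-4, Rational(-1, 3)) = Rational(4, 3))
Pow(Function('y')(-5, Function('T')(3)), 2) = Pow(Rational(4, 3), 2) = Rational(16, 9)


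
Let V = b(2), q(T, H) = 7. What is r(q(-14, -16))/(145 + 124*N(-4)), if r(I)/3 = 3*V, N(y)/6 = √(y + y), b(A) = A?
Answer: 2610/4449313 - 26784*I*√2/4449313 ≈ 0.00058661 - 0.0085133*I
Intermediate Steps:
V = 2
N(y) = 6*√2*√y (N(y) = 6*√(y + y) = 6*√(2*y) = 6*(√2*√y) = 6*√2*√y)
r(I) = 18 (r(I) = 3*(3*2) = 3*6 = 18)
r(q(-14, -16))/(145 + 124*N(-4)) = 18/(145 + 124*(6*√2*√(-4))) = 18/(145 + 124*(6*√2*(2*I))) = 18/(145 + 124*(12*I*√2)) = 18/(145 + 1488*I*√2)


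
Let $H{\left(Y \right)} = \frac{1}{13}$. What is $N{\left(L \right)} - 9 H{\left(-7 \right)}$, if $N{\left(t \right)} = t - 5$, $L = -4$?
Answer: $- \frac{126}{13} \approx -9.6923$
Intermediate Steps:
$H{\left(Y \right)} = \frac{1}{13}$
$N{\left(t \right)} = -5 + t$
$N{\left(L \right)} - 9 H{\left(-7 \right)} = \left(-5 - 4\right) - \frac{9}{13} = -9 - \frac{9}{13} = - \frac{126}{13}$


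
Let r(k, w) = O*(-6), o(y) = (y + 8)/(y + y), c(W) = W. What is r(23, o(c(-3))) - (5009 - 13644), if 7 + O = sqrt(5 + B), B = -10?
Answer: 8677 - 6*I*sqrt(5) ≈ 8677.0 - 13.416*I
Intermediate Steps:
O = -7 + I*sqrt(5) (O = -7 + sqrt(5 - 10) = -7 + sqrt(-5) = -7 + I*sqrt(5) ≈ -7.0 + 2.2361*I)
o(y) = (8 + y)/(2*y) (o(y) = (8 + y)/((2*y)) = (8 + y)*(1/(2*y)) = (8 + y)/(2*y))
r(k, w) = 42 - 6*I*sqrt(5) (r(k, w) = (-7 + I*sqrt(5))*(-6) = 42 - 6*I*sqrt(5))
r(23, o(c(-3))) - (5009 - 13644) = (42 - 6*I*sqrt(5)) - (5009 - 13644) = (42 - 6*I*sqrt(5)) - 1*(-8635) = (42 - 6*I*sqrt(5)) + 8635 = 8677 - 6*I*sqrt(5)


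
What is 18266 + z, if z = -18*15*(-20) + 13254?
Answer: 36920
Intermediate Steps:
z = 18654 (z = -270*(-20) + 13254 = 5400 + 13254 = 18654)
18266 + z = 18266 + 18654 = 36920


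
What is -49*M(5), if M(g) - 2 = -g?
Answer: 147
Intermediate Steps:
M(g) = 2 - g
-49*M(5) = -49*(2 - 1*5) = -49*(2 - 5) = -49*(-3) = 147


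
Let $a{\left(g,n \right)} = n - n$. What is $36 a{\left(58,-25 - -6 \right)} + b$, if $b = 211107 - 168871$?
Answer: $42236$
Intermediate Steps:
$a{\left(g,n \right)} = 0$
$b = 42236$
$36 a{\left(58,-25 - -6 \right)} + b = 36 \cdot 0 + 42236 = 0 + 42236 = 42236$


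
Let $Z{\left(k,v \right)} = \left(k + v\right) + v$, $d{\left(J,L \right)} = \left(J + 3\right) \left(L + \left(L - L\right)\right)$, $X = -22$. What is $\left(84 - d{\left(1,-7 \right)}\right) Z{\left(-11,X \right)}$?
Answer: $-6160$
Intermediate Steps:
$d{\left(J,L \right)} = L \left(3 + J\right)$ ($d{\left(J,L \right)} = \left(3 + J\right) \left(L + 0\right) = \left(3 + J\right) L = L \left(3 + J\right)$)
$Z{\left(k,v \right)} = k + 2 v$
$\left(84 - d{\left(1,-7 \right)}\right) Z{\left(-11,X \right)} = \left(84 - - 7 \left(3 + 1\right)\right) \left(-11 + 2 \left(-22\right)\right) = \left(84 - \left(-7\right) 4\right) \left(-11 - 44\right) = \left(84 - -28\right) \left(-55\right) = \left(84 + 28\right) \left(-55\right) = 112 \left(-55\right) = -6160$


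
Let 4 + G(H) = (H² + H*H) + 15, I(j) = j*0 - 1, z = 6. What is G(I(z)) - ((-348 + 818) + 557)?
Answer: -1014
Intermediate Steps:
I(j) = -1 (I(j) = 0 - 1 = -1)
G(H) = 11 + 2*H² (G(H) = -4 + ((H² + H*H) + 15) = -4 + ((H² + H²) + 15) = -4 + (2*H² + 15) = -4 + (15 + 2*H²) = 11 + 2*H²)
G(I(z)) - ((-348 + 818) + 557) = (11 + 2*(-1)²) - ((-348 + 818) + 557) = (11 + 2*1) - (470 + 557) = (11 + 2) - 1*1027 = 13 - 1027 = -1014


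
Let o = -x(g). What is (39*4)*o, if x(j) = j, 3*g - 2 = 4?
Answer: -312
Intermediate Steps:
g = 2 (g = ⅔ + (⅓)*4 = ⅔ + 4/3 = 2)
o = -2 (o = -1*2 = -2)
(39*4)*o = (39*4)*(-2) = 156*(-2) = -312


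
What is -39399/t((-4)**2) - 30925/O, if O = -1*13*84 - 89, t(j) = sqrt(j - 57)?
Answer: 30925/1181 + 39399*I*sqrt(41)/41 ≈ 26.185 + 6153.1*I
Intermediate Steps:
t(j) = sqrt(-57 + j)
O = -1181 (O = -13*84 - 89 = -1092 - 89 = -1181)
-39399/t((-4)**2) - 30925/O = -39399/sqrt(-57 + (-4)**2) - 30925/(-1181) = -39399/sqrt(-57 + 16) - 30925*(-1/1181) = -39399*(-I*sqrt(41)/41) + 30925/1181 = -(-39399)*I*sqrt(41)/41 + 30925/1181 = 39399*I*sqrt(41)/41 + 30925/1181 = 30925/1181 + 39399*I*sqrt(41)/41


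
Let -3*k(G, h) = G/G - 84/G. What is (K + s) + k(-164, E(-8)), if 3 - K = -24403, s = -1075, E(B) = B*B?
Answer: 2869651/123 ≈ 23331.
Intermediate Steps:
E(B) = B**2
K = 24406 (K = 3 - 1*(-24403) = 3 + 24403 = 24406)
k(G, h) = -1/3 + 28/G (k(G, h) = -(G/G - 84/G)/3 = -(1 - 84/G)/3 = -1/3 + 28/G)
(K + s) + k(-164, E(-8)) = (24406 - 1075) + (1/3)*(84 - 1*(-164))/(-164) = 23331 + (1/3)*(-1/164)*(84 + 164) = 23331 + (1/3)*(-1/164)*248 = 23331 - 62/123 = 2869651/123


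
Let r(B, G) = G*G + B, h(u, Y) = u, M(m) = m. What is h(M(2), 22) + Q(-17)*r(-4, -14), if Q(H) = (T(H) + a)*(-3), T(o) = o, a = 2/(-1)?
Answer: 10946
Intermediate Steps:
a = -2 (a = 2*(-1) = -2)
r(B, G) = B + G² (r(B, G) = G² + B = B + G²)
Q(H) = 6 - 3*H (Q(H) = (H - 2)*(-3) = (-2 + H)*(-3) = 6 - 3*H)
h(M(2), 22) + Q(-17)*r(-4, -14) = 2 + (6 - 3*(-17))*(-4 + (-14)²) = 2 + (6 + 51)*(-4 + 196) = 2 + 57*192 = 2 + 10944 = 10946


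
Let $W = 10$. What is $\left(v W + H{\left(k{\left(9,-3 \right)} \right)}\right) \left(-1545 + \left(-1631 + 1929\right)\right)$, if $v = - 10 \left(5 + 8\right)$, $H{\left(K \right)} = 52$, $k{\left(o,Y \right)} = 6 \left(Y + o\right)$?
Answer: $1556256$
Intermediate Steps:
$k{\left(o,Y \right)} = 6 Y + 6 o$
$v = -130$ ($v = \left(-10\right) 13 = -130$)
$\left(v W + H{\left(k{\left(9,-3 \right)} \right)}\right) \left(-1545 + \left(-1631 + 1929\right)\right) = \left(\left(-130\right) 10 + 52\right) \left(-1545 + \left(-1631 + 1929\right)\right) = \left(-1300 + 52\right) \left(-1545 + 298\right) = \left(-1248\right) \left(-1247\right) = 1556256$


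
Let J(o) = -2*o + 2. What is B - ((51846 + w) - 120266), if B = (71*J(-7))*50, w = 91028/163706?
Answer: 10249587146/81853 ≈ 1.2522e+5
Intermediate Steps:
w = 45514/81853 (w = 91028*(1/163706) = 45514/81853 ≈ 0.55605)
J(o) = 2 - 2*o
B = 56800 (B = (71*(2 - 2*(-7)))*50 = (71*(2 + 14))*50 = (71*16)*50 = 1136*50 = 56800)
B - ((51846 + w) - 120266) = 56800 - ((51846 + 45514/81853) - 120266) = 56800 - (4243796152/81853 - 120266) = 56800 - 1*(-5600336746/81853) = 56800 + 5600336746/81853 = 10249587146/81853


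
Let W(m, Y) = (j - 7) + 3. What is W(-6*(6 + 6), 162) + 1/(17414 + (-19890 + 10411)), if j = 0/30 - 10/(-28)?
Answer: -404671/111090 ≈ -3.6427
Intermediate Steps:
j = 5/14 (j = 0*(1/30) - 10*(-1/28) = 0 + 5/14 = 5/14 ≈ 0.35714)
W(m, Y) = -51/14 (W(m, Y) = (5/14 - 7) + 3 = -93/14 + 3 = -51/14)
W(-6*(6 + 6), 162) + 1/(17414 + (-19890 + 10411)) = -51/14 + 1/(17414 + (-19890 + 10411)) = -51/14 + 1/(17414 - 9479) = -51/14 + 1/7935 = -404671/111090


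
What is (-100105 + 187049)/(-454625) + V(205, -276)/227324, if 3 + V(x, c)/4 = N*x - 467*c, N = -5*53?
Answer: 28957544036/25836793375 ≈ 1.1208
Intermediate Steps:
N = -265
V(x, c) = -12 - 1868*c - 1060*x (V(x, c) = -12 + 4*(-265*x - 467*c) = -12 + 4*(-467*c - 265*x) = -12 + (-1868*c - 1060*x) = -12 - 1868*c - 1060*x)
(-100105 + 187049)/(-454625) + V(205, -276)/227324 = (-100105 + 187049)/(-454625) + (-12 - 1868*(-276) - 1060*205)/227324 = 86944*(-1/454625) + (-12 + 515568 - 217300)*(1/227324) = -86944/454625 + 298256*(1/227324) = -86944/454625 + 74564/56831 = 28957544036/25836793375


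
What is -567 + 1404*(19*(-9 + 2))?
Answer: -187299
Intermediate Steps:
-567 + 1404*(19*(-9 + 2)) = -567 + 1404*(19*(-7)) = -567 + 1404*(-133) = -567 - 186732 = -187299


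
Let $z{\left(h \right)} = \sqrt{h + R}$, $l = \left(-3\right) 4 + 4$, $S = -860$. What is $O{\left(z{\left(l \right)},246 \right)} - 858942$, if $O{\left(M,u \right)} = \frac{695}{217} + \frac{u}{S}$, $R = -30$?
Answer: $- \frac{80147605861}{93310} \approx -8.5894 \cdot 10^{5}$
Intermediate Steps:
$l = -8$ ($l = -12 + 4 = -8$)
$z{\left(h \right)} = \sqrt{-30 + h}$ ($z{\left(h \right)} = \sqrt{h - 30} = \sqrt{-30 + h}$)
$O{\left(M,u \right)} = \frac{695}{217} - \frac{u}{860}$ ($O{\left(M,u \right)} = \frac{695}{217} + \frac{u}{-860} = 695 \cdot \frac{1}{217} + u \left(- \frac{1}{860}\right) = \frac{695}{217} - \frac{u}{860}$)
$O{\left(z{\left(l \right)},246 \right)} - 858942 = \left(\frac{695}{217} - \frac{123}{430}\right) - 858942 = \frac{272159}{93310} - 858942 = - \frac{80147605861}{93310}$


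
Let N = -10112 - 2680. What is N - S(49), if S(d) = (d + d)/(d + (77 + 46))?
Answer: -1100161/86 ≈ -12793.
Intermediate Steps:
S(d) = 2*d/(123 + d) (S(d) = (2*d)/(d + 123) = (2*d)/(123 + d) = 2*d/(123 + d))
N = -12792
N - S(49) = -12792 - 2*49/(123 + 49) = -12792 - 2*49/172 = -12792 - 1*49/86 = -12792 - 49/86 = -1100161/86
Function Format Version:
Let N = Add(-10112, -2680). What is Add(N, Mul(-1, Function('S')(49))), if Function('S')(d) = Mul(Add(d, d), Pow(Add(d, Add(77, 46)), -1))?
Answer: Rational(-1100161, 86) ≈ -12793.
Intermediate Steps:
Function('S')(d) = Mul(2, d, Pow(Add(123, d), -1)) (Function('S')(d) = Mul(Mul(2, d), Pow(Add(d, 123), -1)) = Mul(Mul(2, d), Pow(Add(123, d), -1)) = Mul(2, d, Pow(Add(123, d), -1)))
N = -12792
Add(N, Mul(-1, Function('S')(49))) = Add(-12792, Mul(-1, Mul(2, 49, Pow(Add(123, 49), -1)))) = Add(-12792, Mul(-1, Mul(2, 49, Pow(172, -1)))) = Add(-12792, Mul(-1, Mul(2, 49, Rational(1, 172)))) = Add(-12792, Mul(-1, Rational(49, 86))) = Add(-12792, Rational(-49, 86)) = Rational(-1100161, 86)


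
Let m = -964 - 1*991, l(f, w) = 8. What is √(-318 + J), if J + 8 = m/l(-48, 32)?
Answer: 39*I*√6/4 ≈ 23.883*I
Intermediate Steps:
m = -1955 (m = -964 - 991 = -1955)
J = -2019/8 (J = -8 - 1955/8 = -2019/8 ≈ -252.38)
√(-318 + J) = √(-318 - 2019/8) = √(-4563/8) = 39*I*√6/4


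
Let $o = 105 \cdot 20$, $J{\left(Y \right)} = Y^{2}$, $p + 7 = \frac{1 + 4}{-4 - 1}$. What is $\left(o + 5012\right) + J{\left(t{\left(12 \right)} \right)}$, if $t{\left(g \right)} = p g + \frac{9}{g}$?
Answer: $\frac{258953}{16} \approx 16185.0$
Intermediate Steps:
$p = -8$ ($p = -7 + \frac{1 + 4}{-4 - 1} = -7 + \frac{5}{-5} = -7 + 5 \left(- \frac{1}{5}\right) = -7 - 1 = -8$)
$t{\left(g \right)} = - 8 g + \frac{9}{g}$
$o = 2100$
$\left(o + 5012\right) + J{\left(t{\left(12 \right)} \right)} = \left(2100 + 5012\right) + \left(\left(-8\right) 12 + \frac{9}{12}\right)^{2} = 7112 + \left(-96 + 9 \cdot \frac{1}{12}\right)^{2} = 7112 + \left(-96 + \frac{3}{4}\right)^{2} = 7112 + \left(- \frac{381}{4}\right)^{2} = 7112 + \frac{145161}{16} = \frac{258953}{16}$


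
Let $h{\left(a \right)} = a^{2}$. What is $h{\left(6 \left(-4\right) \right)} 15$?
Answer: $8640$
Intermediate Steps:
$h{\left(6 \left(-4\right) \right)} 15 = \left(6 \left(-4\right)\right)^{2} \cdot 15 = \left(-24\right)^{2} \cdot 15 = 576 \cdot 15 = 8640$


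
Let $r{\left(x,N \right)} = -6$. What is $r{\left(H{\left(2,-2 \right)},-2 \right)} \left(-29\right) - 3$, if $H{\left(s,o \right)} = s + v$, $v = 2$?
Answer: $171$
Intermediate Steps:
$H{\left(s,o \right)} = 2 + s$ ($H{\left(s,o \right)} = s + 2 = 2 + s$)
$r{\left(H{\left(2,-2 \right)},-2 \right)} \left(-29\right) - 3 = \left(-6\right) \left(-29\right) - 3 = 174 - 3 = 171$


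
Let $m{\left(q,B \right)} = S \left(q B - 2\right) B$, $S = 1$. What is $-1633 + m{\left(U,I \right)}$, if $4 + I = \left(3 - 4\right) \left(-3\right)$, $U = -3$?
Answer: $-1634$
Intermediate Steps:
$I = -1$ ($I = -4 + \left(3 - 4\right) \left(-3\right) = -4 - -3 = -4 + 3 = -1$)
$m{\left(q,B \right)} = B \left(-2 + B q\right)$ ($m{\left(q,B \right)} = 1 \left(q B - 2\right) B = 1 \left(B q - 2\right) B = 1 \left(-2 + B q\right) B = \left(-2 + B q\right) B = B \left(-2 + B q\right)$)
$-1633 + m{\left(U,I \right)} = -1633 - \left(-2 - -3\right) = -1633 - \left(-2 + 3\right) = -1633 - 1 = -1634$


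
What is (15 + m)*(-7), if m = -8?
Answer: -49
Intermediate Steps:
(15 + m)*(-7) = (15 - 8)*(-7) = 7*(-7) = -49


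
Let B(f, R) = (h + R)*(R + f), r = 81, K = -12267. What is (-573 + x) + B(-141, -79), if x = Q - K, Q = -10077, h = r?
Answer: 1177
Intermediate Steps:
h = 81
B(f, R) = (81 + R)*(R + f)
x = 2190 (x = -10077 - 1*(-12267) = -10077 + 12267 = 2190)
(-573 + x) + B(-141, -79) = (-573 + 2190) + ((-79)² + 81*(-79) + 81*(-141) - 79*(-141)) = 1617 + (6241 - 6399 - 11421 + 11139) = 1617 - 440 = 1177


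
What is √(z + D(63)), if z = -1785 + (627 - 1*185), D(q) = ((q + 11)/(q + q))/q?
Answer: I*√5330330/63 ≈ 36.647*I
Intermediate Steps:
D(q) = (11 + q)/(2*q²) (D(q) = ((11 + q)/((2*q)))/q = ((11 + q)*(1/(2*q)))/q = ((11 + q)/(2*q))/q = (11 + q)/(2*q²))
z = -1343 (z = -1785 + (627 - 185) = -1785 + 442 = -1343)
√(z + D(63)) = √(-1343 + (½)*(11 + 63)/63²) = √(-1343 + (½)*(1/3969)*74) = √(-1343 + 37/3969) = √(-5330330/3969) = I*√5330330/63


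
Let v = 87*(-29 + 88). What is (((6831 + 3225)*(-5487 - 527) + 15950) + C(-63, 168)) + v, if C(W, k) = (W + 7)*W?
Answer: -60452173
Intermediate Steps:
C(W, k) = W*(7 + W) (C(W, k) = (7 + W)*W = W*(7 + W))
v = 5133 (v = 87*59 = 5133)
(((6831 + 3225)*(-5487 - 527) + 15950) + C(-63, 168)) + v = (((6831 + 3225)*(-5487 - 527) + 15950) - 63*(7 - 63)) + 5133 = ((10056*(-6014) + 15950) - 63*(-56)) + 5133 = ((-60476784 + 15950) + 3528) + 5133 = (-60460834 + 3528) + 5133 = -60457306 + 5133 = -60452173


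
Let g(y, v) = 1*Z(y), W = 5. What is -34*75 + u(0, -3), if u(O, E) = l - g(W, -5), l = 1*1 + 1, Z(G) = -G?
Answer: -2543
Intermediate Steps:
g(y, v) = -y (g(y, v) = 1*(-y) = -y)
l = 2 (l = 1 + 1 = 2)
u(O, E) = 7 (u(O, E) = 2 - (-1)*5 = 2 - 1*(-5) = 2 + 5 = 7)
-34*75 + u(0, -3) = -34*75 + 7 = -2550 + 7 = -2543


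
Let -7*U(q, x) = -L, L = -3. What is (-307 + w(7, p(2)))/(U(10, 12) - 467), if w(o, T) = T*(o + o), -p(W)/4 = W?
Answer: 2933/3272 ≈ 0.89639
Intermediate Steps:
p(W) = -4*W
U(q, x) = -3/7 (U(q, x) = -(-1)*(-3)/7 = -1/7*3 = -3/7)
w(o, T) = 2*T*o (w(o, T) = T*(2*o) = 2*T*o)
(-307 + w(7, p(2)))/(U(10, 12) - 467) = (-307 + 2*(-4*2)*7)/(-3/7 - 467) = (-307 + 2*(-8)*7)/(-3272/7) = (-307 - 112)*(-7/3272) = -419*(-7/3272) = 2933/3272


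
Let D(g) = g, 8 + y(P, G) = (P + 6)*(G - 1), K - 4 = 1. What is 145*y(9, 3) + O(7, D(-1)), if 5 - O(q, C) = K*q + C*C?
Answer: 3159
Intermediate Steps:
K = 5 (K = 4 + 1 = 5)
y(P, G) = -8 + (-1 + G)*(6 + P) (y(P, G) = -8 + (P + 6)*(G - 1) = -8 + (6 + P)*(-1 + G) = -8 + (-1 + G)*(6 + P))
O(q, C) = 5 - C**2 - 5*q (O(q, C) = 5 - (5*q + C*C) = 5 - (5*q + C**2) = 5 - (C**2 + 5*q) = 5 + (-C**2 - 5*q) = 5 - C**2 - 5*q)
145*y(9, 3) + O(7, D(-1)) = 145*(-14 - 1*9 + 6*3 + 3*9) + (5 - 1*(-1)**2 - 5*7) = 145*(-14 - 9 + 18 + 27) + (5 - 1*1 - 35) = 145*22 + (5 - 1 - 35) = 3190 - 31 = 3159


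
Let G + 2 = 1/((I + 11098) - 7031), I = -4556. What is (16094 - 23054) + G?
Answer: -3404419/489 ≈ -6962.0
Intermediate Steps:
G = -979/489 (G = -2 + 1/((-4556 + 11098) - 7031) = -2 + 1/(6542 - 7031) = -2 + 1/(-489) = -2 - 1/489 = -979/489 ≈ -2.0020)
(16094 - 23054) + G = (16094 - 23054) - 979/489 = -6960 - 979/489 = -3404419/489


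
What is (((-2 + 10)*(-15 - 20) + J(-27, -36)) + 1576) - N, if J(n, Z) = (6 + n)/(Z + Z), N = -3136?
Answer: 106375/24 ≈ 4432.3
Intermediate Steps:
J(n, Z) = (6 + n)/(2*Z) (J(n, Z) = (6 + n)/((2*Z)) = (6 + n)*(1/(2*Z)) = (6 + n)/(2*Z))
(((-2 + 10)*(-15 - 20) + J(-27, -36)) + 1576) - N = (((-2 + 10)*(-15 - 20) + (½)*(6 - 27)/(-36)) + 1576) - 1*(-3136) = ((8*(-35) + (½)*(-1/36)*(-21)) + 1576) + 3136 = ((-280 + 7/24) + 1576) + 3136 = (-6713/24 + 1576) + 3136 = 31111/24 + 3136 = 106375/24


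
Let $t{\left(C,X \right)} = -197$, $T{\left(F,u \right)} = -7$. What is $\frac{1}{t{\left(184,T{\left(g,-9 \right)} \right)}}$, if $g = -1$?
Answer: $- \frac{1}{197} \approx -0.0050761$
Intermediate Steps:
$\frac{1}{t{\left(184,T{\left(g,-9 \right)} \right)}} = \frac{1}{-197} = - \frac{1}{197}$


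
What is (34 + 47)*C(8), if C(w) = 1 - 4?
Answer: -243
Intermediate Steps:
C(w) = -3
(34 + 47)*C(8) = (34 + 47)*(-3) = 81*(-3) = -243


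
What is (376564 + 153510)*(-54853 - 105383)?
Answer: -84936937464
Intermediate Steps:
(376564 + 153510)*(-54853 - 105383) = 530074*(-160236) = -84936937464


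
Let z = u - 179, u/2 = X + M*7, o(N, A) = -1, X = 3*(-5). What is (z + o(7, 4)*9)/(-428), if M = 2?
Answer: 95/214 ≈ 0.44393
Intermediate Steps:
X = -15
u = -2 (u = 2*(-15 + 2*7) = 2*(-15 + 14) = 2*(-1) = -2)
z = -181 (z = -2 - 179 = -181)
(z + o(7, 4)*9)/(-428) = (-181 - 1*9)/(-428) = (-181 - 9)*(-1/428) = -190*(-1/428) = 95/214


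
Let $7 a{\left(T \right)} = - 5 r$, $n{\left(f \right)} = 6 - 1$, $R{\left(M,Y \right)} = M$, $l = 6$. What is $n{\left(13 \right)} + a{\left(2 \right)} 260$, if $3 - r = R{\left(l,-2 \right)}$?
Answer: $\frac{3935}{7} \approx 562.14$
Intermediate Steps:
$r = -3$ ($r = 3 - 6 = -3$)
$n{\left(f \right)} = 5$
$a{\left(T \right)} = \frac{15}{7}$ ($a{\left(T \right)} = \frac{\left(-5\right) \left(-3\right)}{7} = \frac{1}{7} \cdot 15 = \frac{15}{7}$)
$n{\left(13 \right)} + a{\left(2 \right)} 260 = 5 + \frac{15}{7} \cdot 260 = 5 + \frac{3900}{7} = \frac{3935}{7}$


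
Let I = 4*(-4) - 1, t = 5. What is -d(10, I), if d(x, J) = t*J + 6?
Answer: 79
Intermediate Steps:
I = -17 (I = -16 - 1 = -17)
d(x, J) = 6 + 5*J (d(x, J) = 5*J + 6 = 6 + 5*J)
-d(10, I) = -(6 + 5*(-17)) = -(6 - 85) = -1*(-79) = 79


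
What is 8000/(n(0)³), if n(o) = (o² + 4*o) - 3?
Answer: -8000/27 ≈ -296.30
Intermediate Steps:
n(o) = -3 + o² + 4*o
8000/(n(0)³) = 8000/((-3 + 0² + 4*0)³) = 8000/((-3 + 0 + 0)³) = 8000/((-3)³) = 8000/(-27) = 8000*(-1/27) = -8000/27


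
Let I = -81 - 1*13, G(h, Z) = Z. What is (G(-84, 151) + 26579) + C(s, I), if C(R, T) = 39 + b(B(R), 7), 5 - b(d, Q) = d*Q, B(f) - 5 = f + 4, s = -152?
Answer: 27775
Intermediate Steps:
B(f) = 9 + f (B(f) = 5 + (f + 4) = 5 + (4 + f) = 9 + f)
b(d, Q) = 5 - Q*d (b(d, Q) = 5 - d*Q = 5 - Q*d)
I = -94 (I = -81 - 13 = -94)
C(R, T) = -19 - 7*R (C(R, T) = 39 + (5 - 1*7*(9 + R)) = 39 + (5 + (-63 - 7*R)) = 39 + (-58 - 7*R) = -19 - 7*R)
(G(-84, 151) + 26579) + C(s, I) = (151 + 26579) + (-19 - 7*(-152)) = 26730 + (-19 + 1064) = 26730 + 1045 = 27775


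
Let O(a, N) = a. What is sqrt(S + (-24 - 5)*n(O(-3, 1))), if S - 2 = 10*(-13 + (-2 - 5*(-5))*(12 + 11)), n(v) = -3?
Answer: sqrt(5249) ≈ 72.450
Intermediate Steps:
S = 5162 (S = 2 + 10*(-13 + (-2 - 5*(-5))*(12 + 11)) = 2 + 10*(-13 + (-2 + 25)*23) = 2 + 10*(-13 + 23*23) = 2 + 10*(-13 + 529) = 2 + 10*516 = 2 + 5160 = 5162)
sqrt(S + (-24 - 5)*n(O(-3, 1))) = sqrt(5162 + (-24 - 5)*(-3)) = sqrt(5162 - 29*(-3)) = sqrt(5162 + 87) = sqrt(5249)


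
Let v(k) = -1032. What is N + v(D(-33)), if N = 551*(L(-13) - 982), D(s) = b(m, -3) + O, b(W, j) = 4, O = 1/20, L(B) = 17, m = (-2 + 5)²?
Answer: -532747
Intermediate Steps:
m = 9 (m = 3² = 9)
O = 1/20 ≈ 0.050000
D(s) = 81/20 (D(s) = 4 + 1/20 = 81/20)
N = -531715 (N = 551*(17 - 982) = 551*(-965) = -531715)
N + v(D(-33)) = -531715 - 1032 = -532747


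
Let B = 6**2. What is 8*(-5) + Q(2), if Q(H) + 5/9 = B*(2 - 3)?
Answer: -689/9 ≈ -76.556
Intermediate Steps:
B = 36
Q(H) = -329/9 (Q(H) = -5/9 + 36*(2 - 3) = -5/9 + 36*(-1) = -5/9 - 36 = -329/9)
8*(-5) + Q(2) = 8*(-5) - 329/9 = -40 - 329/9 = -689/9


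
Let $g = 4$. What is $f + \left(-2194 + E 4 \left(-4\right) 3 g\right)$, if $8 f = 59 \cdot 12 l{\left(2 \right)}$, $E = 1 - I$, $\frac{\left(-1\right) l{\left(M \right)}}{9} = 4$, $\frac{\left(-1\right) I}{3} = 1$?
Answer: $-6148$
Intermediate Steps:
$I = -3$ ($I = \left(-3\right) 1 = -3$)
$l{\left(M \right)} = -36$ ($l{\left(M \right)} = \left(-9\right) 4 = -36$)
$E = 4$ ($E = 1 - -3 = 1 + 3 = 4$)
$f = -3186$ ($f = \frac{59 \cdot 12 \left(-36\right)}{8} = \frac{59 \left(-432\right)}{8} = \frac{1}{8} \left(-25488\right) = -3186$)
$f + \left(-2194 + E 4 \left(-4\right) 3 g\right) = -3186 - \left(2194 - 4 \cdot 4 \left(-4\right) 3 \cdot 4\right) = -3186 - \left(2194 - 4 \left(\left(-16\right) 3\right) 4\right) = -3186 - \left(2194 - 4 \left(-48\right) 4\right) = -3186 - 2962 = -6148$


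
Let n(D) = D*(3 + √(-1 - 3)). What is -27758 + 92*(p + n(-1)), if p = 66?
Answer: -21962 - 184*I ≈ -21962.0 - 184.0*I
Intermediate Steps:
n(D) = D*(3 + 2*I) (n(D) = D*(3 + √(-4)) = D*(3 + 2*I))
-27758 + 92*(p + n(-1)) = -27758 + 92*(66 - (3 + 2*I)) = -27758 + 92*(66 + (-3 - 2*I)) = -27758 + 92*(63 - 2*I) = -27758 + (5796 - 184*I) = -21962 - 184*I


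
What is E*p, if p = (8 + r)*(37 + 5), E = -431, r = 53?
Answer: -1104222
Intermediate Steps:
p = 2562 (p = (8 + 53)*(37 + 5) = 61*42 = 2562)
E*p = -431*2562 = -1104222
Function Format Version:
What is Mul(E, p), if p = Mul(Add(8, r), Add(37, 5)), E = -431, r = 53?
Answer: -1104222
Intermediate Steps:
p = 2562 (p = Mul(Add(8, 53), Add(37, 5)) = Mul(61, 42) = 2562)
Mul(E, p) = Mul(-431, 2562) = -1104222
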